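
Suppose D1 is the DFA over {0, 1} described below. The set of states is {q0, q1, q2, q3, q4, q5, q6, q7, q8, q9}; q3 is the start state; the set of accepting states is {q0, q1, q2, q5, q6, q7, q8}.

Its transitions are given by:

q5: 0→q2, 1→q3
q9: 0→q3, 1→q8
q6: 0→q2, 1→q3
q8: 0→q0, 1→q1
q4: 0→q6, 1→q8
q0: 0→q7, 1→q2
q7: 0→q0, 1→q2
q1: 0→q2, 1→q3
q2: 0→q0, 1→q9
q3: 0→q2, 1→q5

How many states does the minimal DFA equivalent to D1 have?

Reachable states from the start: {q0,q1,q2,q3,q5,q7,q8,q9}. Unreachable: {q4,q6} — drop them.
Initial partition by acceptance: {q0,q1,q2,q5,q7,q8} | {q3,q9}.
Split {q0,q1,q2,q5,q7,q8} by δ(·,1) → {q0,q7,q8} and {q1,q2,q5}.
Split {q3,q9} by δ(·,0) → {q3} and {q9}.
Split {q1,q2,q5} by δ(·,0) → {q1,q5} and {q2}.
Split {q0,q7,q8} by δ(·,1) → {q0,q7} and {q8}.
Stable partition: {q0,q7} | {q3} | {q1,q5} | {q9} | {q2} | {q8} — 6 equivalence classes.

6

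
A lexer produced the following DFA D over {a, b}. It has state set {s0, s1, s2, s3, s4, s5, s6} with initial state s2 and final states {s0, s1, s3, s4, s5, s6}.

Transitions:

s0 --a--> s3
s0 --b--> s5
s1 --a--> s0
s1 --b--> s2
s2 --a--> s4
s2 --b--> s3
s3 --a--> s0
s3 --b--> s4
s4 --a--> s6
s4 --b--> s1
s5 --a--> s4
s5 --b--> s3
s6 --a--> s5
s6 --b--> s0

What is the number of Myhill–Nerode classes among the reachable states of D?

7

Every state is reachable, so we keep all 7.
Initial partition by acceptance: {s0,s1,s3,s4,s5,s6} | {s2}.
On input b, block {s0,s1,s3,s4,s5,s6} splits into {s0,s3,s4,s5,s6} and {s1}.
On input b, block {s0,s3,s4,s5,s6} splits into {s0,s3,s5,s6} and {s4}.
On input a, block {s0,s3,s5,s6} splits into {s0,s3,s6} and {s5}.
On input a, block {s0,s3,s6} splits into {s0,s3} and {s6}.
On input b, block {s0,s3} splits into {s0} and {s3}.
The partition is now stable with 7 blocks: {s0} | {s2} | {s1} | {s4} | {s5} | {s6} | {s3}.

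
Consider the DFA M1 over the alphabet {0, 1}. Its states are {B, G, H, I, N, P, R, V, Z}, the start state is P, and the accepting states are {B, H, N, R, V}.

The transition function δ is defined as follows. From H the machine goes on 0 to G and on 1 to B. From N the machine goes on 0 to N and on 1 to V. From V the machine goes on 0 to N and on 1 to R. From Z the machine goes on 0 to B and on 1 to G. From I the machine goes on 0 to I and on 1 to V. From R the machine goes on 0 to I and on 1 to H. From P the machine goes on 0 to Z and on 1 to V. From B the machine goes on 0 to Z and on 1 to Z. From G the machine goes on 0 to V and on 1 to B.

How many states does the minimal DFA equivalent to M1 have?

9

Every state is reachable, so we keep all 9.
P0 = {B,H,N,R,V} | {G,I,P,Z}.
Refine {B,H,N,R,V} on symbol 0: members go to different blocks, giving {B,H,R} and {N,V}.
Split {B,H,R} by δ(·,1) → {H,R} and {B}.
Split {H,R} by δ(·,1) → {R} and {H}.
Refine {G,I,P,Z} on symbol 0: members go to different blocks, giving {I,P} and {G} and {Z}.
Split {I,P} by δ(·,0) → {I} and {P}.
Refine {N,V} on symbol 1: members go to different blocks, giving {N} and {V}.
Stable partition: {R} | {I} | {N} | {B} | {H} | {G} | {Z} | {P} | {V} — 9 equivalence classes.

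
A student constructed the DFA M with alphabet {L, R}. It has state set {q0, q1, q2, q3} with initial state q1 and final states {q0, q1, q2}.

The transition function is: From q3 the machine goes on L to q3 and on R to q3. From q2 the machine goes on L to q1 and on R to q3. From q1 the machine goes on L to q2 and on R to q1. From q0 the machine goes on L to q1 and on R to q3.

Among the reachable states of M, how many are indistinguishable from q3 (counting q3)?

1

First remove the unreachable states {q0}; 3 states remain.
P0 = {q1,q2} | {q3}.
On input R, block {q1,q2} splits into {q1} and {q2}.
No further refinement is possible. Final partition (3 blocks): {q1} | {q3} | {q2}.
State q3 belongs to the block {q3}, which has 1 states.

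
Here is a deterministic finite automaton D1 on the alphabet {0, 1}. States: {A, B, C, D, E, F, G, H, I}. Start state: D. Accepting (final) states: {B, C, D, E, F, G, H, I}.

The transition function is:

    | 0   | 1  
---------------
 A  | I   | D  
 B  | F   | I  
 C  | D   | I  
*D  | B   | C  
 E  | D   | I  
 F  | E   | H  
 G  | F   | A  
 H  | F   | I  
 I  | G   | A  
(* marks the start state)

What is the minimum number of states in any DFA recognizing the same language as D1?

5

Initial partition by acceptance: {B,C,D,E,F,G,H,I} | {A}.
On input 1, block {B,C,D,E,F,G,H,I} splits into {B,C,D,E,F,H} and {G,I}.
Split {B,C,D,E,F,H} by δ(·,1) → {B,C,E,H} and {D,F}.
Refine {G,I} on symbol 0: members go to different blocks, giving {G} and {I}.
Stable partition: {B,C,E,H} | {A} | {G} | {D,F} | {I} — 5 equivalence classes.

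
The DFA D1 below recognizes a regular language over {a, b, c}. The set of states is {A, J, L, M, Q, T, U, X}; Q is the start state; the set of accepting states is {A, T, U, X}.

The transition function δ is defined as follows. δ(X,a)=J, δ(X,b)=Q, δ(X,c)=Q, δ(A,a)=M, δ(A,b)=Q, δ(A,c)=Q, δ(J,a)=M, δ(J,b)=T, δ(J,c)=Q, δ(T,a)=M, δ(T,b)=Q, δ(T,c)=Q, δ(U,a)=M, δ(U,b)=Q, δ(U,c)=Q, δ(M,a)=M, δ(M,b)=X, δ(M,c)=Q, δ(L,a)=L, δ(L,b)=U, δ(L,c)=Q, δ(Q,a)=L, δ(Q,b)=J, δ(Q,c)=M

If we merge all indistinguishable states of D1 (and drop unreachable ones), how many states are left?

3

States {A} cannot be reached from the start state, so discard them.
P0 = {T,U,X} | {J,L,M,Q}.
On input b, block {J,L,M,Q} splits into {J,L,M} and {Q}.
No further refinement is possible. Final partition (3 blocks): {T,U,X} | {J,L,M} | {Q}.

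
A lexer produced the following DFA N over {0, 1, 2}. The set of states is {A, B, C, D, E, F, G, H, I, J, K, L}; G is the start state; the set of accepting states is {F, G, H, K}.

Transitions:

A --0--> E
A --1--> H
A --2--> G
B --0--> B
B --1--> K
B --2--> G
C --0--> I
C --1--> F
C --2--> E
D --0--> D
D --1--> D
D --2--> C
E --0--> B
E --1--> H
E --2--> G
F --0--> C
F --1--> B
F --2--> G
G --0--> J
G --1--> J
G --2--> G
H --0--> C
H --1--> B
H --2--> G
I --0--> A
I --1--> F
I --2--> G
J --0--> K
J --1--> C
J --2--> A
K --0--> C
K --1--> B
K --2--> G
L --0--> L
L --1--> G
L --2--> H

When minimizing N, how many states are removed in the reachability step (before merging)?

No path from G leads to D, L; the other 10 states are all reachable.

2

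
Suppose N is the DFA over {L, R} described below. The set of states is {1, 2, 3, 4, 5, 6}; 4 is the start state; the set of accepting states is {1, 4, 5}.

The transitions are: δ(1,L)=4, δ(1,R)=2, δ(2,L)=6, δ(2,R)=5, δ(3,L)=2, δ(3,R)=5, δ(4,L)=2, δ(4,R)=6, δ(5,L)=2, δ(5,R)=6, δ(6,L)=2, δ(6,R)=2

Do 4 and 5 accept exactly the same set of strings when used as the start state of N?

First remove the unreachable states {1,3}; 4 states remain.
P0 = {4,5} | {2,6}.
Split {2,6} by δ(·,R) → {2} and {6}.
No further refinement is possible. Final partition (3 blocks): {4,5} | {2} | {6}.
4 and 5 lie in the same block of the stable partition, so they are equivalent — no string distinguishes them.

Yes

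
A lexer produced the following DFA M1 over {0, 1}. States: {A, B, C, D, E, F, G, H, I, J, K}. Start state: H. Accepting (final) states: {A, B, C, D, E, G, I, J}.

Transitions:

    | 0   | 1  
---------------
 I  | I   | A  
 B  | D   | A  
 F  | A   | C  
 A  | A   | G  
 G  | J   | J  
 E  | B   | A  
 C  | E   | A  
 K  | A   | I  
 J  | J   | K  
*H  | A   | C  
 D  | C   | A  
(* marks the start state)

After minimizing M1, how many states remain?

5

Reachable states from the start: {A,B,C,D,E,G,H,I,J,K}. Unreachable: {F} — drop them.
P0 = {A,B,C,D,E,G,I,J} | {H,K}.
On input 1, block {A,B,C,D,E,G,I,J} splits into {A,B,C,D,E,G,I} and {J}.
Split {A,B,C,D,E,G,I} by δ(·,0) → {A,B,C,D,E,I} and {G}.
Refine {A,B,C,D,E,I} on symbol 1: members go to different blocks, giving {B,C,D,E,I} and {A}.
Stable partition: {B,C,D,E,I} | {H,K} | {J} | {G} | {A} — 5 equivalence classes.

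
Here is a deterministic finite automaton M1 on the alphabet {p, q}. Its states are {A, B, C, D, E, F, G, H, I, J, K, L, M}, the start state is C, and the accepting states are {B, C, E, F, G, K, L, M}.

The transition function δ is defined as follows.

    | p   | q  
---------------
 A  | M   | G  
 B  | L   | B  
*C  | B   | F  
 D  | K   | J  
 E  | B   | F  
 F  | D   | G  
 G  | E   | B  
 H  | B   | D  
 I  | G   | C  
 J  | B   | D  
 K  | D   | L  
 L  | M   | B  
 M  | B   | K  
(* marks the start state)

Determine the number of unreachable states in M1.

No path from C leads to A, H, I; the other 10 states are all reachable.

3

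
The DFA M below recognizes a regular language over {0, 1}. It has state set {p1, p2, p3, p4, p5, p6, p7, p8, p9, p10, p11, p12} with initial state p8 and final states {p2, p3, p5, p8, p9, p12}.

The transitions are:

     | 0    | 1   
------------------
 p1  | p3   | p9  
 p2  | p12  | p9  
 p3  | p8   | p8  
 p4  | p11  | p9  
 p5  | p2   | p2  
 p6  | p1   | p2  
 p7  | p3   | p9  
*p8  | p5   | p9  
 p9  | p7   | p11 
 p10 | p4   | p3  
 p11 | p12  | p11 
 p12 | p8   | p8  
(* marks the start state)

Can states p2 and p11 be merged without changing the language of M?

No

States {p1,p4,p6,p10} cannot be reached from the start state, so discard them.
P0 = {p2,p3,p5,p8,p9,p12} | {p7,p11}.
Refine {p2,p3,p5,p8,p9,p12} on symbol 0: members go to different blocks, giving {p2,p3,p5,p8,p12} and {p9}.
Split {p2,p3,p5,p8,p12} by δ(·,1) → {p3,p5,p12} and {p2,p8}.
Refine {p7,p11} on symbol 1: members go to different blocks, giving {p7} and {p11}.
No further refinement is possible. Final partition (5 blocks): {p3,p5,p12} | {p7} | {p9} | {p2,p8} | {p11}.
p2 and p11 end up in different blocks, so they are distinguishable. For instance, the string 'ε' is accepted from only p2.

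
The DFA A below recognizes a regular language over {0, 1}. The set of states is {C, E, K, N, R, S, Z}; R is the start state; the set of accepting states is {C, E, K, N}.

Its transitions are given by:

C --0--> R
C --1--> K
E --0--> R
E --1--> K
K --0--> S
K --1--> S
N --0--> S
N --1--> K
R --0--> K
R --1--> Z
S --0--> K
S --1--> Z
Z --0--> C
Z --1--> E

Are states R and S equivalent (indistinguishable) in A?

Yes

States {N} cannot be reached from the start state, so discard them.
Initial partition by acceptance: {C,E,K} | {R,S,Z}.
On input 1, block {C,E,K} splits into {C,E} and {K}.
On input 0, block {R,S,Z} splits into {R,S} and {Z}.
Stable partition: {C,E} | {R,S} | {K} | {Z} — 4 equivalence classes.
R and S lie in the same block of the stable partition, so they are equivalent — no string distinguishes them.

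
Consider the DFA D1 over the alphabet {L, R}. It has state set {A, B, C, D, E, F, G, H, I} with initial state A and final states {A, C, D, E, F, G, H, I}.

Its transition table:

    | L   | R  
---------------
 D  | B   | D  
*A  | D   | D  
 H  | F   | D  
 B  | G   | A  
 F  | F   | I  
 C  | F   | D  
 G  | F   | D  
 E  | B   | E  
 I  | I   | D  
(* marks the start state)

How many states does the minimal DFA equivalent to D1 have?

6

States {C,E,H} cannot be reached from the start state, so discard them.
Start with accepting vs non-accepting: {A,D,F,G,I} | {B}.
On input L, block {A,D,F,G,I} splits into {A,F,G,I} and {D}.
Refine {A,F,G,I} on symbol L: members go to different blocks, giving {F,G,I} and {A}.
Split {F,G,I} by δ(·,R) → {G,I} and {F}.
Split {G,I} by δ(·,L) → {G} and {I}.
Stable partition: {G} | {B} | {D} | {A} | {F} | {I} — 6 equivalence classes.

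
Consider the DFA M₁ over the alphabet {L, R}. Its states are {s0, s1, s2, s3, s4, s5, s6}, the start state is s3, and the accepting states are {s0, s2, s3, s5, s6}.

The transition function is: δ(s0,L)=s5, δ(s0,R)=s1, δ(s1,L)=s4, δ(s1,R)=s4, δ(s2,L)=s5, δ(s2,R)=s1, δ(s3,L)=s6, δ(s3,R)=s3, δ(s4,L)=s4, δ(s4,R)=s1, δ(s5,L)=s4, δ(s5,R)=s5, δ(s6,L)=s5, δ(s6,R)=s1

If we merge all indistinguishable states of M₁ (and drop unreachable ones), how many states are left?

Reachable states from the start: {s1,s3,s4,s5,s6}. Unreachable: {s0,s2} — drop them.
P0 = {s3,s5,s6} | {s1,s4}.
Split {s3,s5,s6} by δ(·,L) → {s3,s6} and {s5}.
Split {s3,s6} by δ(·,L) → {s3} and {s6}.
The partition is now stable with 4 blocks: {s3} | {s1,s4} | {s5} | {s6}.

4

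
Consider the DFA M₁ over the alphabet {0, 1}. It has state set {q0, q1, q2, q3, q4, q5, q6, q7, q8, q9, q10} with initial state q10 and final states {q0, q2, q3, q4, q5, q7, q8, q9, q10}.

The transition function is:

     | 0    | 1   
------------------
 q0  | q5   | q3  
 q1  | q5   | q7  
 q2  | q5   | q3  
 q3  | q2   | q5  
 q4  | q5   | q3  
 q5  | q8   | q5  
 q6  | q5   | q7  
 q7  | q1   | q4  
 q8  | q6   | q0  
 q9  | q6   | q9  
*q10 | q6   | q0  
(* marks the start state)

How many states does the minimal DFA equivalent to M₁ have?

First remove the unreachable states {q9}; 10 states remain.
P0 = {q0,q2,q3,q4,q5,q7,q8,q10} | {q1,q6}.
Refine {q0,q2,q3,q4,q5,q7,q8,q10} on symbol 0: members go to different blocks, giving {q0,q2,q3,q4,q5} and {q7,q8,q10}.
On input 0, block {q0,q2,q3,q4,q5} splits into {q0,q2,q3,q4} and {q5}.
On input 0, block {q0,q2,q3,q4} splits into {q0,q2,q4} and {q3}.
The partition is now stable with 5 blocks: {q0,q2,q4} | {q1,q6} | {q7,q8,q10} | {q5} | {q3}.

5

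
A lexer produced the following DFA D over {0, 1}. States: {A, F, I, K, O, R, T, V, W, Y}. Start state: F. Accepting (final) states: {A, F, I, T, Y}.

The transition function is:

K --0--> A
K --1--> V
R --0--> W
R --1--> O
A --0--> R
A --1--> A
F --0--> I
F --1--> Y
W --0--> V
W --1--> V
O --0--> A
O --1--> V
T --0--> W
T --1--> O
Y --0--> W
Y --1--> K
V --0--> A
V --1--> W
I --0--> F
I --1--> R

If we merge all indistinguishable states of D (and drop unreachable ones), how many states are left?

8

Reachable states from the start: {A,F,I,K,O,R,V,W,Y}. Unreachable: {T} — drop them.
Start with accepting vs non-accepting: {A,F,I,Y} | {K,O,R,V,W}.
Refine {A,F,I,Y} on symbol 0: members go to different blocks, giving {A,Y} and {F,I}.
Refine {A,Y} on symbol 1: members go to different blocks, giving {A} and {Y}.
Split {K,O,R,V,W} by δ(·,0) → {K,O,V} and {R,W}.
Refine {K,O,V} on symbol 1: members go to different blocks, giving {K,O} and {V}.
On input 1, block {F,I} splits into {I} and {F}.
On input 0, block {R,W} splits into {W} and {R}.
Stable partition: {A} | {K,O} | {I} | {Y} | {W} | {V} | {F} | {R} — 8 equivalence classes.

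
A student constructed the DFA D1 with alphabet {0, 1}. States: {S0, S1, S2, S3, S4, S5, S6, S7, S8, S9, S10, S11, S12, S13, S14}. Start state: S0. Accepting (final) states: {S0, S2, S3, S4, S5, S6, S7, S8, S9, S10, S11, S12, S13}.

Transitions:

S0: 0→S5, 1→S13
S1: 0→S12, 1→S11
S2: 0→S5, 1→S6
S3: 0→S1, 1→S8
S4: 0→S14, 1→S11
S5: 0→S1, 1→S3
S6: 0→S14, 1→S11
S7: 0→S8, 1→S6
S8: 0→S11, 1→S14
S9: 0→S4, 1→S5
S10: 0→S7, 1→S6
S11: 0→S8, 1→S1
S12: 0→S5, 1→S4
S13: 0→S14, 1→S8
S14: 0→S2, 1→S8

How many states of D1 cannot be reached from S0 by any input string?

3

Starting at S0 and following transitions, the reachable set is {S0, S1, S2, S3, S4, S5, S6, S8, S11, S12, S13, S14}. That leaves S7, S9, S10 unreachable — 3 in total.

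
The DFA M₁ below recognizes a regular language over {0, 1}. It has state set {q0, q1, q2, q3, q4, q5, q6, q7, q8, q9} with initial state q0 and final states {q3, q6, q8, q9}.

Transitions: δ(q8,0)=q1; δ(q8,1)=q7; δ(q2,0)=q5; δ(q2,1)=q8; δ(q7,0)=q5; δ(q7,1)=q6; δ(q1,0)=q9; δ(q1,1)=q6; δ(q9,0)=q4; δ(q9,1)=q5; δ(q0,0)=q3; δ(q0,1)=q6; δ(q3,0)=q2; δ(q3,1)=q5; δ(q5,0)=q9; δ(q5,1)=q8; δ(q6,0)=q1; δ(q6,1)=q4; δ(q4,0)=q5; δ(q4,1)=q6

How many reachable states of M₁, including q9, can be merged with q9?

Every state is reachable, so we keep all 10.
Start with accepting vs non-accepting: {q3,q6,q8,q9} | {q0,q1,q2,q4,q5,q7}.
Refine {q0,q1,q2,q4,q5,q7} on symbol 0: members go to different blocks, giving {q0,q1,q5} and {q2,q4,q7}.
On input 0, block {q3,q6,q8,q9} splits into {q3,q9} and {q6,q8}.
Stable partition: {q3,q9} | {q0,q1,q5} | {q2,q4,q7} | {q6,q8} — 4 equivalence classes.
The equivalence class containing q9 is {q3,q9}, of size 2.

2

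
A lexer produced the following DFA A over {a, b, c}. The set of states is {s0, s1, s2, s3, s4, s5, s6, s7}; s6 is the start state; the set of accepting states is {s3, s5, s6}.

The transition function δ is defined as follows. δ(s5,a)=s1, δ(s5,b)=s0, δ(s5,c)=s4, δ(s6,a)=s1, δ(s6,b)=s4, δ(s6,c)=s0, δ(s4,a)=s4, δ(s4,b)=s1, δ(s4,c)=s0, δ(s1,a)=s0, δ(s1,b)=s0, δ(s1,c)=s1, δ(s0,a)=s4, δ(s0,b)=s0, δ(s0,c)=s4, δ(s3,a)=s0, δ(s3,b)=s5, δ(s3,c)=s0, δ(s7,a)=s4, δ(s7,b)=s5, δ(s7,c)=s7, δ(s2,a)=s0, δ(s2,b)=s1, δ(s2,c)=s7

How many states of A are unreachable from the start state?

4

BFS from s6 reaches {s0, s1, s4, s6}; the 4 state(s) s2, s3, s5, s7 are never visited.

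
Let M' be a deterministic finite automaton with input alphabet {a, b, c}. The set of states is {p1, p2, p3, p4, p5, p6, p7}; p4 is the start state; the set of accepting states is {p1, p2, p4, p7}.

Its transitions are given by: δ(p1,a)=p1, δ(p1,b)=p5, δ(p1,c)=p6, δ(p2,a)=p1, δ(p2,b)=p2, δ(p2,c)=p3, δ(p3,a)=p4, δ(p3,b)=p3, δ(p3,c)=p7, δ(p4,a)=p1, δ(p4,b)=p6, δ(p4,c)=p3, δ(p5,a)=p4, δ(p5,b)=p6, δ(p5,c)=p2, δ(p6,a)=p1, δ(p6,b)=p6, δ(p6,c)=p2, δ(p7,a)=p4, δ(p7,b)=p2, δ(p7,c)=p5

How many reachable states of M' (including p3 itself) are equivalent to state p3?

All states are reachable from the start state.
P0 = {p1,p2,p4,p7} | {p3,p5,p6}.
On input b, block {p1,p2,p4,p7} splits into {p1,p4} and {p2,p7}.
The partition is now stable with 3 blocks: {p1,p4} | {p3,p5,p6} | {p2,p7}.
State p3 belongs to the block {p3,p5,p6}, which has 3 states.

3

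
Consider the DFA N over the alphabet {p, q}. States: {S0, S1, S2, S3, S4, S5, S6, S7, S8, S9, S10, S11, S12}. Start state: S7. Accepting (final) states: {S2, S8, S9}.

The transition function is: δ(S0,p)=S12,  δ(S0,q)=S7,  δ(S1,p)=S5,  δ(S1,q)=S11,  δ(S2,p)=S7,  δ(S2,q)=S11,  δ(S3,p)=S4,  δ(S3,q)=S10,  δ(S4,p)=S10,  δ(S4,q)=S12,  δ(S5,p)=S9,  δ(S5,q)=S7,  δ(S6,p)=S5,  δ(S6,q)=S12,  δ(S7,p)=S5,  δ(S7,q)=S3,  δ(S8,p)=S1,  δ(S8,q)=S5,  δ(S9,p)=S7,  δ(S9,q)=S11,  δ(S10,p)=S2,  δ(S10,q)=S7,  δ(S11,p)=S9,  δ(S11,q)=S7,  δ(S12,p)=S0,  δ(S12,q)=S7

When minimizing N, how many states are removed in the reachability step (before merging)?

No path from S7 leads to S1, S6, S8; the other 10 states are all reachable.

3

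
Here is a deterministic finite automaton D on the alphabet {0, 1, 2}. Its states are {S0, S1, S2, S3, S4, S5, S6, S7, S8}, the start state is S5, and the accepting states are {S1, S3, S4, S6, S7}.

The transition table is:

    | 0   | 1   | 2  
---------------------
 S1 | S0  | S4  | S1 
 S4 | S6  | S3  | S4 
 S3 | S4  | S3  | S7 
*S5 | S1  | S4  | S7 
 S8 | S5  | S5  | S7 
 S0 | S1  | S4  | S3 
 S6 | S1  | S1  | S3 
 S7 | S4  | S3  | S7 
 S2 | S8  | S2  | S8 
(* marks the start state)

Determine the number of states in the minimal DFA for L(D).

States {S2,S8} cannot be reached from the start state, so discard them.
P0 = {S1,S3,S4,S6,S7} | {S0,S5}.
Refine {S1,S3,S4,S6,S7} on symbol 0: members go to different blocks, giving {S3,S4,S6,S7} and {S1}.
Split {S3,S4,S6,S7} by δ(·,0) → {S3,S4,S7} and {S6}.
Refine {S3,S4,S7} on symbol 0: members go to different blocks, giving {S3,S7} and {S4}.
The partition is now stable with 5 blocks: {S3,S7} | {S0,S5} | {S1} | {S6} | {S4}.

5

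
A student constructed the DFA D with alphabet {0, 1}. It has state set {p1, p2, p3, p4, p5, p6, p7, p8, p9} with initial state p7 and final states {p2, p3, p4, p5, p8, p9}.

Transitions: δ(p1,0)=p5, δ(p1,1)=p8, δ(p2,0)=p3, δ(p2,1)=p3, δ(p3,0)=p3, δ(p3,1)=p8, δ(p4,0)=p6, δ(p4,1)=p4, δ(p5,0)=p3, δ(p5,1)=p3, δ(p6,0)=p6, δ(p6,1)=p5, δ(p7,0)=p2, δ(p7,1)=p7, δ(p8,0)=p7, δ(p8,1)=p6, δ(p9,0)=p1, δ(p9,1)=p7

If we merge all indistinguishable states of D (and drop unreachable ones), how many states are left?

States {p1,p4,p9} cannot be reached from the start state, so discard them.
P0 = {p2,p3,p5,p8} | {p6,p7}.
Refine {p2,p3,p5,p8} on symbol 0: members go to different blocks, giving {p2,p3,p5} and {p8}.
Split {p2,p3,p5} by δ(·,1) → {p2,p5} and {p3}.
Refine {p6,p7} on symbol 0: members go to different blocks, giving {p6} and {p7}.
No further refinement is possible. Final partition (5 blocks): {p2,p5} | {p6} | {p8} | {p3} | {p7}.

5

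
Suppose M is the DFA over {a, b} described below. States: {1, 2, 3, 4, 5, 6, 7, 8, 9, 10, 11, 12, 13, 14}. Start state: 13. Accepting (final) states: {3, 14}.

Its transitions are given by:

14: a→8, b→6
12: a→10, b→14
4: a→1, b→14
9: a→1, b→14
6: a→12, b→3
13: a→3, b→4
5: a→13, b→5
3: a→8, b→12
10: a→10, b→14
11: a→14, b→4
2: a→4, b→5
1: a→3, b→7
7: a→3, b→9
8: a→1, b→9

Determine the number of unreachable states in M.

3

BFS from 13 reaches {1, 3, 4, 6, 7, 8, 9, 10, 12, 13, 14}; the 3 state(s) 2, 5, 11 are never visited.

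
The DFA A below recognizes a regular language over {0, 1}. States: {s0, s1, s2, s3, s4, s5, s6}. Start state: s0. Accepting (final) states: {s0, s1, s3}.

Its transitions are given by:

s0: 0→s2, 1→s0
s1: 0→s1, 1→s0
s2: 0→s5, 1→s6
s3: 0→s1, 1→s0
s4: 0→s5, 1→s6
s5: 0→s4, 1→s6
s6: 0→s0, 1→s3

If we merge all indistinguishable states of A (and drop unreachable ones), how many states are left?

P0 = {s0,s1,s3} | {s2,s4,s5,s6}.
Refine {s0,s1,s3} on symbol 0: members go to different blocks, giving {s1,s3} and {s0}.
Refine {s2,s4,s5,s6} on symbol 0: members go to different blocks, giving {s2,s4,s5} and {s6}.
Stable partition: {s1,s3} | {s2,s4,s5} | {s0} | {s6} — 4 equivalence classes.

4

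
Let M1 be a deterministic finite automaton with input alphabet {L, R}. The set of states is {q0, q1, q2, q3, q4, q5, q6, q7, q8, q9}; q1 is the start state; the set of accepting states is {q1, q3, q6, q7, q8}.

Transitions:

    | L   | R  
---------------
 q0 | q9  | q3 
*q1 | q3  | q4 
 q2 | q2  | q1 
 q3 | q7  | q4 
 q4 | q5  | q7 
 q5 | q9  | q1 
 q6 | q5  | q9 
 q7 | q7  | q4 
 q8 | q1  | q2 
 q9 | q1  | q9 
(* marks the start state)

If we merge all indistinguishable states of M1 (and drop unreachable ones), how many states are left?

First remove the unreachable states {q0,q2,q6,q8}; 6 states remain.
Start with accepting vs non-accepting: {q1,q3,q7} | {q4,q5,q9}.
Refine {q4,q5,q9} on symbol L: members go to different blocks, giving {q4,q5} and {q9}.
Split {q4,q5} by δ(·,L) → {q4} and {q5}.
No further refinement is possible. Final partition (4 blocks): {q1,q3,q7} | {q4} | {q9} | {q5}.

4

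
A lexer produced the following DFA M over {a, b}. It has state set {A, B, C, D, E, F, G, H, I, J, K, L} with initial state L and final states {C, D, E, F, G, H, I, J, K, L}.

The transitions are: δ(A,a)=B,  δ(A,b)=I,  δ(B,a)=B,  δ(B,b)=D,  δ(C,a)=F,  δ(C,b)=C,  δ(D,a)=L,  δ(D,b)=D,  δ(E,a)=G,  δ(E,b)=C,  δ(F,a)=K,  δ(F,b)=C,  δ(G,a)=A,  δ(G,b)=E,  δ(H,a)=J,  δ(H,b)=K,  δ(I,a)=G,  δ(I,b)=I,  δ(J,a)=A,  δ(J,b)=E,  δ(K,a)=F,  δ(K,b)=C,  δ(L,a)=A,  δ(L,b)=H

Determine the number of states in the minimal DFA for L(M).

5

All states are reachable from the start state.
Start with accepting vs non-accepting: {C,D,E,F,G,H,I,J,K,L} | {A,B}.
On input a, block {C,D,E,F,G,H,I,J,K,L} splits into {C,D,E,F,H,I,K} and {G,J,L}.
Split {C,D,E,F,H,I,K} by δ(·,a) → {D,E,H,I} and {C,F,K}.
Refine {D,E,H,I} on symbol b: members go to different blocks, giving {D,I} and {E,H}.
No further refinement is possible. Final partition (5 blocks): {D,I} | {A,B} | {G,J,L} | {C,F,K} | {E,H}.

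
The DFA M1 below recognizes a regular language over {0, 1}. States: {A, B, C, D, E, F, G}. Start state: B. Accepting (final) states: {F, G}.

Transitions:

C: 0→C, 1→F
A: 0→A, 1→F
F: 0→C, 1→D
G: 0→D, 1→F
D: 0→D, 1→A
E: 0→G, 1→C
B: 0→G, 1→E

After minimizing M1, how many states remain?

Start with accepting vs non-accepting: {F,G} | {A,B,C,D,E}.
Split {F,G} by δ(·,1) → {F} and {G}.
On input 0, block {A,B,C,D,E} splits into {A,C,D} and {B,E}.
On input 1, block {A,C,D} splits into {A,C} and {D}.
Refine {B,E} on symbol 1: members go to different blocks, giving {B} and {E}.
Stable partition: {F} | {A,C} | {G} | {B} | {D} | {E} — 6 equivalence classes.

6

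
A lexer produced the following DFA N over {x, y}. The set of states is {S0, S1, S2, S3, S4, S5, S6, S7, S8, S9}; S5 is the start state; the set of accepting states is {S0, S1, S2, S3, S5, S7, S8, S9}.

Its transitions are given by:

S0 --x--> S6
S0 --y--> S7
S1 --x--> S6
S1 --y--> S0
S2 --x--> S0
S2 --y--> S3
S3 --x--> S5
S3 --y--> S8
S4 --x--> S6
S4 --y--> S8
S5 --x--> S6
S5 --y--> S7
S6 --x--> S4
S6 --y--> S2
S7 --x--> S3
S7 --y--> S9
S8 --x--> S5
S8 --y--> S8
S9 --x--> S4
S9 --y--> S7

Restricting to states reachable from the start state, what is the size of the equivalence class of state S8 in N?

3

Reachable states from the start: {S0,S2,S3,S4,S5,S6,S7,S8,S9}. Unreachable: {S1} — drop them.
Initial partition by acceptance: {S0,S2,S3,S5,S7,S8,S9} | {S4,S6}.
Split {S0,S2,S3,S5,S7,S8,S9} by δ(·,x) → {S2,S3,S7,S8} and {S0,S5,S9}.
Split {S2,S3,S7,S8} by δ(·,x) → {S2,S3,S8} and {S7}.
The partition is now stable with 4 blocks: {S2,S3,S8} | {S4,S6} | {S0,S5,S9} | {S7}.
State S8 belongs to the block {S2,S3,S8}, which has 3 states.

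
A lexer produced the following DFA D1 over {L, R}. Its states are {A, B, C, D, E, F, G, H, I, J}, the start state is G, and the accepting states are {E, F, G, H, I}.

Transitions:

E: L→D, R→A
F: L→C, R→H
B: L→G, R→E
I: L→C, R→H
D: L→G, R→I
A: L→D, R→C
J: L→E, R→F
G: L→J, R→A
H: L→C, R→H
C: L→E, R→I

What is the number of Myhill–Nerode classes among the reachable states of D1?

4

Reachable states from the start: {A,C,D,E,F,G,H,I,J}. Unreachable: {B} — drop them.
Initial partition by acceptance: {E,F,G,H,I} | {A,C,D,J}.
Refine {E,F,G,H,I} on symbol R: members go to different blocks, giving {F,H,I} and {E,G}.
On input L, block {A,C,D,J} splits into {C,D,J} and {A}.
The partition is now stable with 4 blocks: {F,H,I} | {C,D,J} | {E,G} | {A}.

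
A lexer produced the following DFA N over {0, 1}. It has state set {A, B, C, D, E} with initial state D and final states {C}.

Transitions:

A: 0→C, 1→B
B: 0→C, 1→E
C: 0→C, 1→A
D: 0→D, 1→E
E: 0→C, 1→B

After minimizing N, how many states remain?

3

Every state is reachable, so we keep all 5.
Start with accepting vs non-accepting: {C} | {A,B,D,E}.
Split {A,B,D,E} by δ(·,0) → {A,B,E} and {D}.
No further refinement is possible. Final partition (3 blocks): {C} | {A,B,E} | {D}.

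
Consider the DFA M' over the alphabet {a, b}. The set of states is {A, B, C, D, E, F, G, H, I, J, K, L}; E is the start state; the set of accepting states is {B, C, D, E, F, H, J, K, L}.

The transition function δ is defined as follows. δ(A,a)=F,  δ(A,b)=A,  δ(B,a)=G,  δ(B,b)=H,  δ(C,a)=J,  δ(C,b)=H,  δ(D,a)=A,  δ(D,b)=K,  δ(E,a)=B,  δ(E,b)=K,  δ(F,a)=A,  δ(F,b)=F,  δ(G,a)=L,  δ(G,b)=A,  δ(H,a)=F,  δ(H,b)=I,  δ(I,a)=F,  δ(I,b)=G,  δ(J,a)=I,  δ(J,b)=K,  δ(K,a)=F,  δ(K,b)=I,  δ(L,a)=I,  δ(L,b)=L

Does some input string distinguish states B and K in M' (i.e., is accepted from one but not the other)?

Reachable states from the start: {A,B,E,F,G,H,I,K,L}. Unreachable: {C,D,J} — drop them.
P0 = {B,E,F,H,K,L} | {A,G,I}.
On input a, block {B,E,F,H,K,L} splits into {B,F,L} and {E,H,K}.
Split {B,F,L} by δ(·,b) → {F,L} and {B}.
Split {E,H,K} by δ(·,a) → {H,K} and {E}.
The partition is now stable with 5 blocks: {F,L} | {A,G,I} | {H,K} | {B} | {E}.
B and K end up in different blocks, so they are distinguishable. For instance, the string 'a' is accepted from only K.

Yes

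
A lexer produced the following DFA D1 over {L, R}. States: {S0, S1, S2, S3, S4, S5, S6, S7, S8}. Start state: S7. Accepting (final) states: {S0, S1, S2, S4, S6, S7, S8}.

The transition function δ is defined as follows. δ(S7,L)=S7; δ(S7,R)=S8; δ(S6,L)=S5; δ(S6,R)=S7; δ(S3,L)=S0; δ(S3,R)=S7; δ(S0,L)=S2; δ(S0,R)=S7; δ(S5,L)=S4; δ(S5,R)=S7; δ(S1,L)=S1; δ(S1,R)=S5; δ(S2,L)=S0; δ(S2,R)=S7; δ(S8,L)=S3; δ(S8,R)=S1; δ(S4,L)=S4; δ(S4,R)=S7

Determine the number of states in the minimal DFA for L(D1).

5

First remove the unreachable states {S6}; 8 states remain.
Initial partition by acceptance: {S0,S1,S2,S4,S7,S8} | {S3,S5}.
On input L, block {S0,S1,S2,S4,S7,S8} splits into {S0,S1,S2,S4,S7} and {S8}.
Refine {S0,S1,S2,S4,S7} on symbol R: members go to different blocks, giving {S0,S2,S4} and {S1} and {S7}.
The partition is now stable with 5 blocks: {S0,S2,S4} | {S3,S5} | {S8} | {S1} | {S7}.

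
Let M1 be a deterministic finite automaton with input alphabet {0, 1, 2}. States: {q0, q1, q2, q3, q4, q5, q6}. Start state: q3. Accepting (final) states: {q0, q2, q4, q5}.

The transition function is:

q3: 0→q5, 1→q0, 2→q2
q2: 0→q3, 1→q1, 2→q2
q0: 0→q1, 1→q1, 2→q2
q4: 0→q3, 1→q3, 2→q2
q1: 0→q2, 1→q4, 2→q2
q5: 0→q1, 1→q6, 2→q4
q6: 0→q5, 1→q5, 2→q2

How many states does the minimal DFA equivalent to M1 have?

2

All states are reachable from the start state.
P0 = {q0,q2,q4,q5} | {q1,q3,q6}.
Stable partition: {q0,q2,q4,q5} | {q1,q3,q6} — 2 equivalence classes.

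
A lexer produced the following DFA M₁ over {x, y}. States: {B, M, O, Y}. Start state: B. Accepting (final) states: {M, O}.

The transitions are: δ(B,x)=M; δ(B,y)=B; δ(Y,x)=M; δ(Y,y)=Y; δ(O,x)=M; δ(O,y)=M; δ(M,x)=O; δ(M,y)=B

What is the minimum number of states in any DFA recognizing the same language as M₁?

First remove the unreachable states {Y}; 3 states remain.
Start with accepting vs non-accepting: {M,O} | {B}.
Refine {M,O} on symbol y: members go to different blocks, giving {M} and {O}.
The partition is now stable with 3 blocks: {M} | {B} | {O}.

3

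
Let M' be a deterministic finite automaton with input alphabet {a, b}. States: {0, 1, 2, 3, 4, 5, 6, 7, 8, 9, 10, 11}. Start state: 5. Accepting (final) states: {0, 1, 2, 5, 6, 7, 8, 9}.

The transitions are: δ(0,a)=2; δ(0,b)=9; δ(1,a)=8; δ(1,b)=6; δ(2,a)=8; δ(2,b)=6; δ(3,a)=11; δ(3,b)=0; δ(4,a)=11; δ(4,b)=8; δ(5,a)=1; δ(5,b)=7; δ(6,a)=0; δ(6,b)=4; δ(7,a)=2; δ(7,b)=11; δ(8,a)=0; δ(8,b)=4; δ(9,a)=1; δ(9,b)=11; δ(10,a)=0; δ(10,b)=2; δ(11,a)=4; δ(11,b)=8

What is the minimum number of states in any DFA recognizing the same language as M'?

First remove the unreachable states {3,10}; 10 states remain.
P0 = {0,1,2,5,6,7,8,9} | {4,11}.
On input b, block {0,1,2,5,6,7,8,9} splits into {0,1,2,5} and {6,7,8,9}.
On input a, block {0,1,2,5} splits into {0,5} and {1,2}.
Refine {6,7,8,9} on symbol a: members go to different blocks, giving {6,8} and {7,9}.
The partition is now stable with 5 blocks: {0,5} | {4,11} | {6,8} | {1,2} | {7,9}.

5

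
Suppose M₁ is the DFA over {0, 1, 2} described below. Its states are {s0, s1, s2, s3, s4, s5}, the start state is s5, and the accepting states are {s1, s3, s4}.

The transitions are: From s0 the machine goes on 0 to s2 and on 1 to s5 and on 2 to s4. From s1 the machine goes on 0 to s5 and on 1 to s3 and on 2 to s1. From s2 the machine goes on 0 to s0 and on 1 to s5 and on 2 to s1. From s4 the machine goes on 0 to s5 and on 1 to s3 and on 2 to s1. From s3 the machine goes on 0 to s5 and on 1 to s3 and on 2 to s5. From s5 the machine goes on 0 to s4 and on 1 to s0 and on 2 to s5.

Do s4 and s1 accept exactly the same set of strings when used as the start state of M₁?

Yes

P0 = {s1,s3,s4} | {s0,s2,s5}.
Refine {s1,s3,s4} on symbol 2: members go to different blocks, giving {s1,s4} and {s3}.
On input 0, block {s0,s2,s5} splits into {s0,s2} and {s5}.
The partition is now stable with 4 blocks: {s1,s4} | {s0,s2} | {s3} | {s5}.
s4 and s1 lie in the same block of the stable partition, so they are equivalent — no string distinguishes them.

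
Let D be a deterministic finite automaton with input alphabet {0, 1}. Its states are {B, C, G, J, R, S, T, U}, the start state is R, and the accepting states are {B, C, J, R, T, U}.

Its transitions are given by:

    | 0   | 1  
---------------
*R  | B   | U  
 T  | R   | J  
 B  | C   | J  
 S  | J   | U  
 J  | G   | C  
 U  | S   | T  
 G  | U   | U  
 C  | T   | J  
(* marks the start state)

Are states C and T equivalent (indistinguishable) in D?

Yes

Every state is reachable, so we keep all 8.
Start with accepting vs non-accepting: {B,C,J,R,T,U} | {G,S}.
On input 0, block {B,C,J,R,T,U} splits into {B,C,R,T} and {J,U}.
No further refinement is possible. Final partition (3 blocks): {B,C,R,T} | {G,S} | {J,U}.
C and T lie in the same block of the stable partition, so they are equivalent — no string distinguishes them.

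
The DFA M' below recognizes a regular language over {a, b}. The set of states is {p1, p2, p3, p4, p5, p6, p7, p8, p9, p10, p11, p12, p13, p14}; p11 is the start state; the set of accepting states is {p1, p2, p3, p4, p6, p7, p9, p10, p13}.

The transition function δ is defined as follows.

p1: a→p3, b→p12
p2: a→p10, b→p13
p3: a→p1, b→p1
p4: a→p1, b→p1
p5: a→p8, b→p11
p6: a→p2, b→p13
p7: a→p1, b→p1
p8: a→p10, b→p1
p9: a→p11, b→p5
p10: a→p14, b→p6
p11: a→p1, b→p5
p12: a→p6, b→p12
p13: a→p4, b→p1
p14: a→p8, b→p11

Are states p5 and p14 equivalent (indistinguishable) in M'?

Yes

First remove the unreachable states {p7,p9}; 12 states remain.
Start with accepting vs non-accepting: {p1,p2,p3,p4,p6,p10,p13} | {p5,p8,p11,p12,p14}.
Refine {p1,p2,p3,p4,p6,p10,p13} on symbol a: members go to different blocks, giving {p1,p2,p3,p4,p6,p13} and {p10}.
Refine {p1,p2,p3,p4,p6,p13} on symbol a: members go to different blocks, giving {p1,p3,p4,p6,p13} and {p2}.
Split {p1,p3,p4,p6,p13} by δ(·,a) → {p1,p3,p4,p13} and {p6}.
On input b, block {p1,p3,p4,p13} splits into {p3,p4,p13} and {p1}.
On input a, block {p3,p4,p13} splits into {p3,p4} and {p13}.
Split {p5,p8,p11,p12,p14} by δ(·,a) → {p5,p14} and {p8} and {p11} and {p12}.
Stable partition: {p3,p4} | {p5,p14} | {p10} | {p2} | {p6} | {p1} | {p13} | {p8} | {p11} | {p12} — 10 equivalence classes.
p5 and p14 lie in the same block of the stable partition, so they are equivalent — no string distinguishes them.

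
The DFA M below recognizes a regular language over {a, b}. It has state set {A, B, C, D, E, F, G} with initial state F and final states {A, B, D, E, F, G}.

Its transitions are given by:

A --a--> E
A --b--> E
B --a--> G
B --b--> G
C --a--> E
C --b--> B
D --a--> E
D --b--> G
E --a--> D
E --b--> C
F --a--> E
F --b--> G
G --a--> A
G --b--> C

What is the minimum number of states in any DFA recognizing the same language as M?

3

Initial partition by acceptance: {A,B,D,E,F,G} | {C}.
Refine {A,B,D,E,F,G} on symbol b: members go to different blocks, giving {A,B,D,F} and {E,G}.
The partition is now stable with 3 blocks: {A,B,D,F} | {C} | {E,G}.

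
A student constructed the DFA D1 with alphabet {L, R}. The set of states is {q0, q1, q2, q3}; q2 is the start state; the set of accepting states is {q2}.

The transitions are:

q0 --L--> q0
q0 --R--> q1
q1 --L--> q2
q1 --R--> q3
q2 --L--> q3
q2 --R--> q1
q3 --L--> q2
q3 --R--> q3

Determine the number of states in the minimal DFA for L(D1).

2

First remove the unreachable states {q0}; 3 states remain.
Initial partition by acceptance: {q2} | {q1,q3}.
The partition is now stable with 2 blocks: {q2} | {q1,q3}.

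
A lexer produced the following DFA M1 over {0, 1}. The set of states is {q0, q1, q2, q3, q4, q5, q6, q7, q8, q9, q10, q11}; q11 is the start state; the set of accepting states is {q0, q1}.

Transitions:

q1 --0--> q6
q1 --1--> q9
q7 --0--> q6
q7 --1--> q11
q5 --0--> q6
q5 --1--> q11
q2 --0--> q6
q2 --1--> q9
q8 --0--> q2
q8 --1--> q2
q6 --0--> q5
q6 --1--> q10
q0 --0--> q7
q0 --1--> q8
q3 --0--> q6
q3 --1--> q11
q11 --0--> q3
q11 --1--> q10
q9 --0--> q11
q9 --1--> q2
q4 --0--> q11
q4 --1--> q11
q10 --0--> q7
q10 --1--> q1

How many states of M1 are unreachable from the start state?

Starting at q11 and following transitions, the reachable set is {q1, q2, q3, q5, q6, q7, q9, q10, q11}. That leaves q0, q4, q8 unreachable — 3 in total.

3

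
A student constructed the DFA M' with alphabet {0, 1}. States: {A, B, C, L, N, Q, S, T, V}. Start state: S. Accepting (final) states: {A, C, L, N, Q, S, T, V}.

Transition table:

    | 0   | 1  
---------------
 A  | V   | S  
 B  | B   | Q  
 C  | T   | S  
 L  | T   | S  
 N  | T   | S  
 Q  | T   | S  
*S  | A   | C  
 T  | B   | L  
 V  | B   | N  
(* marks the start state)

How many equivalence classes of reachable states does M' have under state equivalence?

4

P0 = {A,C,L,N,Q,S,T,V} | {B}.
On input 0, block {A,C,L,N,Q,S,T,V} splits into {A,C,L,N,Q,S} and {T,V}.
Split {A,C,L,N,Q,S} by δ(·,0) → {A,C,L,N,Q} and {S}.
Stable partition: {A,C,L,N,Q} | {B} | {T,V} | {S} — 4 equivalence classes.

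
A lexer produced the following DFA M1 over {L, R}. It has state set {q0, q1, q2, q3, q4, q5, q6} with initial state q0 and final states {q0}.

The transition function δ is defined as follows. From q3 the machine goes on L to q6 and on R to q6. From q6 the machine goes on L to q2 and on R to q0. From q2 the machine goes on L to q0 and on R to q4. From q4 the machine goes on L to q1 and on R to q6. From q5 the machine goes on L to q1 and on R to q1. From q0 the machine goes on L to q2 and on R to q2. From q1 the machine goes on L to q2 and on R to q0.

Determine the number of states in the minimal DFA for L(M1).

4

Reachable states from the start: {q0,q1,q2,q4,q6}. Unreachable: {q3,q5} — drop them.
Start with accepting vs non-accepting: {q0} | {q1,q2,q4,q6}.
Refine {q1,q2,q4,q6} on symbol L: members go to different blocks, giving {q1,q4,q6} and {q2}.
On input L, block {q1,q4,q6} splits into {q1,q6} and {q4}.
No further refinement is possible. Final partition (4 blocks): {q0} | {q1,q6} | {q2} | {q4}.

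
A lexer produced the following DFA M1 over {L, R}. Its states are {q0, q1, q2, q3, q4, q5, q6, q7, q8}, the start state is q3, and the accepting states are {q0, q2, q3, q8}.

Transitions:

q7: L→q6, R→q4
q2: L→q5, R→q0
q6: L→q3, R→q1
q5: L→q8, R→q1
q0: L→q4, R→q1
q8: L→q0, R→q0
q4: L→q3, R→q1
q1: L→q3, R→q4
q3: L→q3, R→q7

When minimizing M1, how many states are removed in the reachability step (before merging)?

No path from q3 leads to q0, q2, q5, q8; the other 5 states are all reachable.

4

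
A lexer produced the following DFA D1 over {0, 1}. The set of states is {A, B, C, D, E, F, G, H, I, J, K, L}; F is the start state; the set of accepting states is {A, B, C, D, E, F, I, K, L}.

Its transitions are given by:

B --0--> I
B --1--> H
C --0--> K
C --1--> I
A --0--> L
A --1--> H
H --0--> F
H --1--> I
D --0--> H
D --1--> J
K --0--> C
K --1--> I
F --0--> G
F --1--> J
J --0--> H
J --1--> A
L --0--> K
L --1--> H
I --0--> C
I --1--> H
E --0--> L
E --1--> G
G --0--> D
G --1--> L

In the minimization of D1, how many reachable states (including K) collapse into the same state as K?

States {B,E} cannot be reached from the start state, so discard them.
Initial partition by acceptance: {A,C,D,F,I,K,L} | {G,H,J}.
Split {A,C,D,F,I,K,L} by δ(·,0) → {A,C,I,K,L} and {D,F}.
On input 1, block {A,C,I,K,L} splits into {A,I,L} and {C,K}.
Split {A,I,L} by δ(·,0) → {I,L} and {A}.
Refine {G,H,J} on symbol 0: members go to different blocks, giving {G,H} and {J}.
The partition is now stable with 6 blocks: {I,L} | {G,H} | {D,F} | {C,K} | {A} | {J}.
State K belongs to the block {C,K}, which has 2 states.

2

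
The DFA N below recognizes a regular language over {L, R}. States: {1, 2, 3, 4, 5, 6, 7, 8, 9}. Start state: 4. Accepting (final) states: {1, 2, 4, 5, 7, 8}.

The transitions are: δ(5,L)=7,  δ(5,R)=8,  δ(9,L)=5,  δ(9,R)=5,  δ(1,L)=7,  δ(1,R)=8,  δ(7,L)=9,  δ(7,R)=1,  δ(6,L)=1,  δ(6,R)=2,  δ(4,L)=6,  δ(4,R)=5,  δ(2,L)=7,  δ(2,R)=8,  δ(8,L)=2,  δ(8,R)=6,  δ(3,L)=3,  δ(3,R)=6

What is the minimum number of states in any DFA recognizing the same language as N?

First remove the unreachable states {3}; 8 states remain.
Initial partition by acceptance: {1,2,4,5,7,8} | {6,9}.
Split {1,2,4,5,7,8} by δ(·,L) → {1,2,5,8} and {4,7}.
Refine {1,2,5,8} on symbol L: members go to different blocks, giving {1,2,5} and {8}.
Stable partition: {1,2,5} | {6,9} | {4,7} | {8} — 4 equivalence classes.

4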